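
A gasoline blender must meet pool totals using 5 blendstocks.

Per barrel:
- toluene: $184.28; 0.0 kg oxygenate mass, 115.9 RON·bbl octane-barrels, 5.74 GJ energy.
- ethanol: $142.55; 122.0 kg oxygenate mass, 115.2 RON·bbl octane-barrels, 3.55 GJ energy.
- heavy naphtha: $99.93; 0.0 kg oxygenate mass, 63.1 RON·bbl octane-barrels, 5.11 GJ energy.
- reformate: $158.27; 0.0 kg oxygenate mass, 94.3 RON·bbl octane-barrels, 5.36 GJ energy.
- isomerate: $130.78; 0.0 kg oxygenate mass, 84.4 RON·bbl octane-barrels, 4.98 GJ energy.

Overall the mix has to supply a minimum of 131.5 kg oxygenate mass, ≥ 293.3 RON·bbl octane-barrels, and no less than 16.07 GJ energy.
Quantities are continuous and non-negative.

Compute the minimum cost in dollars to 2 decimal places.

Treat it as an LP. Let x1 = barrels of toluene, x2 = barrels of ethanol, x3 = barrels of heavy naphtha, x4 = barrels of reformate, x5 = barrels of isomerate.
Minimise 184.28x1 + 142.55x2 + 99.93x3 + 158.27x4 + 130.78x5 s.t.:
  122x2 ≥ 131.5   (oxygenate mass)
  115.9x1 + 115.2x2 + 63.1x3 + 94.3x4 + 84.4x5 ≥ 293.3   (octane-barrels)
  5.74x1 + 3.55x2 + 5.11x3 + 5.36x4 + 4.98x5 ≥ 16.07   (energy)
  x1, x2, x3, x4, x5 ≥ 0.
The cheapest feasible vertex uses only ethanol, heavy naphtha; toluene, reformate, isomerate are not used. There the octane-barrels and energy constraints are tight.
Solving gives x2 = 1.3293, x3 = 2.2213.
Hence cost = 142.55·1.3293 + 99.93·2.2213 = $411.4662.

$411.47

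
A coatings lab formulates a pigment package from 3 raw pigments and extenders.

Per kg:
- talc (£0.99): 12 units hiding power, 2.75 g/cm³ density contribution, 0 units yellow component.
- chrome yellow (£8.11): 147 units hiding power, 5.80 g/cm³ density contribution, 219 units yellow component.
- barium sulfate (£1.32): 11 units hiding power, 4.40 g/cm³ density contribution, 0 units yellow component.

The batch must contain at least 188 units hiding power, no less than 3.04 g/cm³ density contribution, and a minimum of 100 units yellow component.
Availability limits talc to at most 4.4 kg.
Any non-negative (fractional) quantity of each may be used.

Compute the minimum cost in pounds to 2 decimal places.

This is a linear program. Let x1 = kg of talc, x2 = kg of chrome yellow, x3 = kg of barium sulfate.
Minimize 0.99x1 + 8.11x2 + 1.32x3 with:
  12x1 + 147x2 + 11x3 ≥ 188   (hiding power)
  2.75x1 + 5.8x2 + 4.4x3 ≥ 3.04   (density contribution)
  219x2 ≥ 100   (yellow component)
  x1 ≤ 4.4
  x1, x2, x3 ≥ 0.
The optimal basis is {chrome yellow}; talc, barium sulfate drop out. Binding constraint: hiding power.
So chrome yellow = 1.279 kg.
Hence cost = 8.11·1.279 = £10.3727.

£10.37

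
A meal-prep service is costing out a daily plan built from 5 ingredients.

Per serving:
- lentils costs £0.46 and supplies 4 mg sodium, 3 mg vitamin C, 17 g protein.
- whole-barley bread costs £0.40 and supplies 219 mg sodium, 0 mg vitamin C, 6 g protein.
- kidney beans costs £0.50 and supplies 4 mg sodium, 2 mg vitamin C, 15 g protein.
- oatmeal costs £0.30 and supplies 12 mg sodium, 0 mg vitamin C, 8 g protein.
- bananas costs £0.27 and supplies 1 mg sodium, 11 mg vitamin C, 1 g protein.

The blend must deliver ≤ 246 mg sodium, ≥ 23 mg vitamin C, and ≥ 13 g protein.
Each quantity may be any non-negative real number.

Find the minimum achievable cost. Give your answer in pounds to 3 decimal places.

This is a linear program. Let x1 = servings of lentils, x2 = servings of whole-barley bread, x3 = servings of kidney beans, x4 = servings of oatmeal, x5 = servings of bananas.
Minimize 0.46x1 + 0.4x2 + 0.5x3 + 0.3x4 + 0.27x5 subject to:
  4x1 + 219x2 + 4x3 + 12x4 + 1x5 ≤ 246   (sodium)
  3x1 + 2x3 + 11x5 ≥ 23   (vitamin C)
  17x1 + 6x2 + 15x3 + 8x4 + 1x5 ≥ 13   (protein)
  x1, x2, x3, x4, x5 ≥ 0.
At the optimum only lentils, bananas are positive (whole-barley bread, kidney beans, oatmeal = 0). Binding constraints: vitamin C and protein.
So lentils = 0.6522 servings, bananas = 1.913 servings.
Hence cost = 0.46·0.6522 + 0.27·1.913 = £0.81652.

£0.817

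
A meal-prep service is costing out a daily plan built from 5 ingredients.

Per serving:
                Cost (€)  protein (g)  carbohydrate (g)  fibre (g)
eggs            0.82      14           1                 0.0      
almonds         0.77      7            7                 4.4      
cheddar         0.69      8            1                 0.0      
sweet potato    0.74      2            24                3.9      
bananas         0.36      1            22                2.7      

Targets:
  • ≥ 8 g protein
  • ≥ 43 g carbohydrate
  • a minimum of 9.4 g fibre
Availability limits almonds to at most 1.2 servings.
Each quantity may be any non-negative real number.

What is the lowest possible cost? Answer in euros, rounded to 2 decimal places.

This is a linear program. Let x1 = servings of eggs, x2 = servings of almonds, x3 = servings of cheddar, x4 = servings of sweet potato, x5 = servings of bananas.
min 0.82x1 + 0.77x2 + 0.69x3 + 0.74x4 + 0.36x5 s.t.:
  14x1 + 7x2 + 8x3 + 2x4 + 1x5 ≥ 8   (protein)
  1x1 + 7x2 + 1x3 + 24x4 + 22x5 ≥ 43   (carbohydrate)
  4.4x2 + 3.9x4 + 2.7x5 ≥ 9.4   (fibre)
  x2 ≤ 1.2
  x1, x2, x3, x4, x5 ≥ 0.
The minimum-cost mix takes nothing from eggs, cheddar, sweet potato — only almonds, bananas. Binding constraints: protein and fibre.
Optimal quantities: almonds = 0.8414 servings, bananas = 2.11 servings.
Total cost: 0.77·0.8414 + 0.36·2.11 = 1.4075.

€1.41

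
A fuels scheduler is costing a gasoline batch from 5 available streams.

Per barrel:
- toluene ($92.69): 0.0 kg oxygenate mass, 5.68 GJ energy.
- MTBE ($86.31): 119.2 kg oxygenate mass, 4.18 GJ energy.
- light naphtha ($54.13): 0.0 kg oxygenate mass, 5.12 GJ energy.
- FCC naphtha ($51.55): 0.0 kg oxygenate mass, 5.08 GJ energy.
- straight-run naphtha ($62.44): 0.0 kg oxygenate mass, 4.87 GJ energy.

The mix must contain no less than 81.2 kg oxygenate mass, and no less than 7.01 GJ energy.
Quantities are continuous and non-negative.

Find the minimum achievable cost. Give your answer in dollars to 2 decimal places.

$101.04

Treat it as an LP. Let x1 = barrels of toluene, x2 = barrels of MTBE, x3 = barrels of light naphtha, x4 = barrels of FCC naphtha, x5 = barrels of straight-run naphtha.
Minimize 92.69x1 + 86.31x2 + 54.13x3 + 51.55x4 + 62.44x5 s.t.:
  119.2x2 ≥ 81.2   (oxygenate mass)
  5.68x1 + 4.18x2 + 5.12x3 + 5.08x4 + 4.87x5 ≥ 7.01   (energy)
  x1, x2, x3, x4, x5 ≥ 0.
The cheapest feasible vertex uses only MTBE, FCC naphtha; toluene, light naphtha, straight-run naphtha are not used. Binding constraints: oxygenate mass and energy.
Optimal quantities: MTBE = 0.68121 barrels, FCC naphtha = 0.8194 barrels.
Objective = 86.31·0.68121 + 51.55·0.8194 = 101.0353.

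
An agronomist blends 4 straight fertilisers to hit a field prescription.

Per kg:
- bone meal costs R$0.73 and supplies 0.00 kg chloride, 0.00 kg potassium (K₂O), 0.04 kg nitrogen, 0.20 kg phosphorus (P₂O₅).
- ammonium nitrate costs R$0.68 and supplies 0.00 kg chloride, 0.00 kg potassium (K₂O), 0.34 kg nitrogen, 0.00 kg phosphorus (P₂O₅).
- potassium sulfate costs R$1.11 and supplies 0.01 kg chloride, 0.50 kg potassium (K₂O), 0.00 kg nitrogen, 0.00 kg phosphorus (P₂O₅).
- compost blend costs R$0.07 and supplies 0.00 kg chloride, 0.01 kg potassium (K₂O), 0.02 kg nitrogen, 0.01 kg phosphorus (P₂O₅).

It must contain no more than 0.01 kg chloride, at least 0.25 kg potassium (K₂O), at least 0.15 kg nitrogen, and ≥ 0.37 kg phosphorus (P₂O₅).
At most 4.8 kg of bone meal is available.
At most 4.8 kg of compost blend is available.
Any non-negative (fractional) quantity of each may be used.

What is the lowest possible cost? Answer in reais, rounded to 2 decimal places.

This is a linear program. Let x1 = kg of bone meal, x2 = kg of ammonium nitrate, x3 = kg of potassium sulfate, x4 = kg of compost blend.
Minimise 0.73x1 + 0.68x2 + 1.11x3 + 0.07x4 with:
  0.01x3 ≤ 0.01   (chloride)
  0.5x3 + 0.01x4 ≥ 0.25   (potassium (K₂O))
  0.04x1 + 0.34x2 + 0.02x4 ≥ 0.15   (nitrogen)
  0.2x1 + 0.01x4 ≥ 0.37   (phosphorus (P₂O₅))
  x1 ≤ 4.8
  x4 ≤ 4.8
  x1, x2, x3, x4 ≥ 0.
The cheapest feasible vertex uses only bone meal, potassium sulfate, compost blend; ammonium nitrate is not used. There the potassium (K₂O), nitrogen, phosphorus (P₂O₅) constraints are tight.
That vertex is x1 = 1.639, x3 = 0.4156, x4 = 4.222.
Total cost: 0.73·1.639 + 1.11·0.4156 + 0.07·4.222 = 1.9533.

R$1.95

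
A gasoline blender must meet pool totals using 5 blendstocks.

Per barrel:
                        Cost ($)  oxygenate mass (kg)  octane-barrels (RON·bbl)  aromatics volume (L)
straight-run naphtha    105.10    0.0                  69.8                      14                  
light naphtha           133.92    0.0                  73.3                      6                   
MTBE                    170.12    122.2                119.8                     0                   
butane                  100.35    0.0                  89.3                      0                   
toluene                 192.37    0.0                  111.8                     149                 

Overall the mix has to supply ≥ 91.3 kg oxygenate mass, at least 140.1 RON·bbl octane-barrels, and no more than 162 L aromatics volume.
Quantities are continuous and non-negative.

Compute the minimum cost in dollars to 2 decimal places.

$183.96

Let x1 = barrels of straight-run naphtha, x2 = barrels of light naphtha, x3 = barrels of MTBE, x4 = barrels of butane, x5 = barrels of toluene.
min 105.1x1 + 133.92x2 + 170.12x3 + 100.35x4 + 192.37x5 subject to:
  122.2x3 ≥ 91.3   (oxygenate mass)
  69.8x1 + 73.3x2 + 119.8x3 + 89.3x4 + 111.8x5 ≥ 140.1   (octane-barrels)
  14x1 + 6x2 + 149x5 ≤ 162   (aromatics volume)
  x1, x2, x3, x4, x5 ≥ 0.
The cheapest feasible vertex uses only MTBE, butane; straight-run naphtha, light naphtha, toluene are not used. The oxygenate mass and octane-barrels requirements are met with equality.
So MTBE = 0.74714 barrels, butane = 0.56655 barrels.
Cost = 170.12·0.74714 + 100.35·0.56655 = 183.9567.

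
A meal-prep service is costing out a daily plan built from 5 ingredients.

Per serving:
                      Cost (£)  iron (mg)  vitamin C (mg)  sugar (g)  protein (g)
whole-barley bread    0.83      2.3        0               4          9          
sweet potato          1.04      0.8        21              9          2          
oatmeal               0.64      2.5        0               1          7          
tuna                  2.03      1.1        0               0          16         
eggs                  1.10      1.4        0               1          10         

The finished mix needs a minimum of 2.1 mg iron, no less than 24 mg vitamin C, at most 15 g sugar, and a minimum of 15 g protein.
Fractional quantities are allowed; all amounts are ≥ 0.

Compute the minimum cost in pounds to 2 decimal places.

£2.35

Set it up as a linear program. Let x1 = servings of whole-barley bread, x2 = servings of sweet potato, x3 = servings of oatmeal, x4 = servings of tuna, x5 = servings of eggs.
Minimize 0.83x1 + 1.04x2 + 0.64x3 + 2.03x4 + 1.1x5 with:
  2.3x1 + 0.8x2 + 2.5x3 + 1.1x4 + 1.4x5 ≥ 2.1   (iron)
  21x2 ≥ 24   (vitamin C)
  4x1 + 9x2 + 1x3 + 1x5 ≤ 15   (sugar)
  9x1 + 2x2 + 7x3 + 16x4 + 10x5 ≥ 15   (protein)
  x1, x2, x3, x4, x5 ≥ 0.
The cheapest feasible vertex uses only sweet potato, oatmeal; whole-barley bread, tuna, eggs are not used. There the vitamin C and protein constraints are tight.
So sweet potato = 1.143 servings, oatmeal = 1.816 servings.
Objective = 1.04·1.143 + 0.64·1.816 = 2.3510.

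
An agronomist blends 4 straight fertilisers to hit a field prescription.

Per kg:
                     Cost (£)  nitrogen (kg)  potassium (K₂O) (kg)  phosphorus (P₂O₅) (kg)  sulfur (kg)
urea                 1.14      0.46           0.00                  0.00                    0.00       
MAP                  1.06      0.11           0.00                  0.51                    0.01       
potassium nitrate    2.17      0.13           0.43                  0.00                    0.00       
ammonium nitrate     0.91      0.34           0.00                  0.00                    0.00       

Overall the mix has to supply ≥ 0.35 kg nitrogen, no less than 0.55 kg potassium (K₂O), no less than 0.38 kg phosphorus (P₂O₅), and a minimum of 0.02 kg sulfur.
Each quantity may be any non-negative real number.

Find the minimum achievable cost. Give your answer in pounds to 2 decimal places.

£4.90

Set it up as a linear program. Let x1 = kg of urea, x2 = kg of MAP, x3 = kg of potassium nitrate, x4 = kg of ammonium nitrate.
Minimise 1.14x1 + 1.06x2 + 2.17x3 + 0.91x4 subject to:
  0.46x1 + 0.11x2 + 0.13x3 + 0.34x4 ≥ 0.35   (nitrogen)
  0.43x3 ≥ 0.55   (potassium (K₂O))
  0.51x2 ≥ 0.38   (phosphorus (P₂O₅))
  0.01x2 ≥ 0.02   (sulfur)
  x1, x2, x3, x4 ≥ 0.
At the optimum only MAP, potassium nitrate are positive (urea, ammonium nitrate = 0). Binding constraints: potassium (K₂O) and sulfur.
Optimal quantities: MAP = 2 kg, potassium nitrate = 1.279 kg.
Hence cost = 1.06·2 + 2.17·1.279 = £4.8954.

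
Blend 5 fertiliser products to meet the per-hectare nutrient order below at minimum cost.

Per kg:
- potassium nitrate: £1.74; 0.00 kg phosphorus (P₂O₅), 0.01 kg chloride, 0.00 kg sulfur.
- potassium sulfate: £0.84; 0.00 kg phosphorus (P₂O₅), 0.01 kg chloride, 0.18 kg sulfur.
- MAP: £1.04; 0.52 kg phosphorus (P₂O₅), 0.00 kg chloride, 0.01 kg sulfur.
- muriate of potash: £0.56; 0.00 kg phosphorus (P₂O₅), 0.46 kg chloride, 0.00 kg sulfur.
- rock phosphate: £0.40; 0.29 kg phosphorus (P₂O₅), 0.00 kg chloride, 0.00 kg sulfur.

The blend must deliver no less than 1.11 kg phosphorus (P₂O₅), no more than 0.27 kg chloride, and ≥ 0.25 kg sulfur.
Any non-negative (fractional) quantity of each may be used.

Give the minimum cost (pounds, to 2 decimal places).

£2.70

Set it up as a linear program. Let x1 = kg of potassium nitrate, x2 = kg of potassium sulfate, x3 = kg of MAP, x4 = kg of muriate of potash, x5 = kg of rock phosphate.
Minimise 1.74x1 + 0.84x2 + 1.04x3 + 0.56x4 + 0.4x5 subject to:
  0.52x3 + 0.29x5 ≥ 1.11   (phosphorus (P₂O₅))
  0.01x1 + 0.01x2 + 0.46x4 ≤ 0.27   (chloride)
  0.18x2 + 0.01x3 ≥ 0.25   (sulfur)
  x1, x2, x3, x4, x5 ≥ 0.
The minimum-cost mix takes nothing from potassium nitrate, MAP, muriate of potash — only potassium sulfate, rock phosphate. There the phosphorus (P₂O₅) and sulfur constraints are tight.
Solving gives x2 = 1.389, x5 = 3.828.
Objective = 0.84·1.389 + 0.4·3.828 = 2.6980.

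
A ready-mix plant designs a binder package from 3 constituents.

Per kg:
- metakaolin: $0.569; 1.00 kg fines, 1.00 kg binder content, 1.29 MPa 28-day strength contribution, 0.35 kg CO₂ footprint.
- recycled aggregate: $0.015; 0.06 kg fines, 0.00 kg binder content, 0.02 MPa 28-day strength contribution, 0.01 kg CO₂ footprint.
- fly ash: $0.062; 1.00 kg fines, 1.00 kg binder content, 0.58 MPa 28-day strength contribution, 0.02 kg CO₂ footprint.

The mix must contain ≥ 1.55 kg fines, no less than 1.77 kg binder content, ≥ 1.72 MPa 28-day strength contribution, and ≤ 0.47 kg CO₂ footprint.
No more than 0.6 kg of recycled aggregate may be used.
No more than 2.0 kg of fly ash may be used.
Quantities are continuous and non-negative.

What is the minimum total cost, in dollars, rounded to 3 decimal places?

$0.371

Treat it as an LP. Let x1 = kg of metakaolin, x2 = kg of recycled aggregate, x3 = kg of fly ash.
min 0.569x1 + 0.015x2 + 0.062x3 s.t.:
  1x1 + 0.06x2 + 1x3 ≥ 1.55   (fines)
  1x1 + 1x3 ≥ 1.77   (binder content)
  1.29x1 + 0.02x2 + 0.58x3 ≥ 1.72   (28-day strength contribution)
  0.35x1 + 0.01x2 + 0.02x3 ≤ 0.47   (CO₂ footprint)
  x2 ≤ 0.6
  x3 ≤ 2
  x1, x2, x3 ≥ 0.
The cheapest feasible vertex uses only metakaolin, fly ash; recycled aggregate is not used. There the 28-day strength contribution and the fly ash cap constraints are tight.
That vertex is x1 = 0.4341, x3 = 2.
Hence cost = 0.569·0.4341 + 0.062·2 = $0.37100.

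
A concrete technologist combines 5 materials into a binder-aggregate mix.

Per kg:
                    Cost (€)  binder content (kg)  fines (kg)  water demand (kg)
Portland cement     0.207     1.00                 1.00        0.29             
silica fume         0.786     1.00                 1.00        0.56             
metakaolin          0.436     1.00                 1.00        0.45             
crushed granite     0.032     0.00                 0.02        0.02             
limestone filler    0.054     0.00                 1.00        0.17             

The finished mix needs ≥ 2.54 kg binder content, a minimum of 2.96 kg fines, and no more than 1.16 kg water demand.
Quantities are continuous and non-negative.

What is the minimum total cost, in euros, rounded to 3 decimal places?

€0.548

Treat it as an LP. Let x1 = kg of Portland cement, x2 = kg of silica fume, x3 = kg of metakaolin, x4 = kg of crushed granite, x5 = kg of limestone filler.
Minimize 0.207x1 + 0.786x2 + 0.436x3 + 0.032x4 + 0.054x5 with:
  1x1 + 1x2 + 1x3 ≥ 2.54   (binder content)
  1x1 + 1x2 + 1x3 + 0.02x4 + 1x5 ≥ 2.96   (fines)
  0.29x1 + 0.56x2 + 0.45x3 + 0.02x4 + 0.17x5 ≤ 1.16   (water demand)
  x1, x2, x3, x4, x5 ≥ 0.
The cheapest feasible vertex uses only Portland cement, limestone filler; silica fume, metakaolin, crushed granite are not used. The binder content and fines requirements are met with equality.
So Portland cement = 2.54 kg, limestone filler = 0.42 kg.
Total cost: 0.207·2.54 + 0.054·0.42 = 0.54846.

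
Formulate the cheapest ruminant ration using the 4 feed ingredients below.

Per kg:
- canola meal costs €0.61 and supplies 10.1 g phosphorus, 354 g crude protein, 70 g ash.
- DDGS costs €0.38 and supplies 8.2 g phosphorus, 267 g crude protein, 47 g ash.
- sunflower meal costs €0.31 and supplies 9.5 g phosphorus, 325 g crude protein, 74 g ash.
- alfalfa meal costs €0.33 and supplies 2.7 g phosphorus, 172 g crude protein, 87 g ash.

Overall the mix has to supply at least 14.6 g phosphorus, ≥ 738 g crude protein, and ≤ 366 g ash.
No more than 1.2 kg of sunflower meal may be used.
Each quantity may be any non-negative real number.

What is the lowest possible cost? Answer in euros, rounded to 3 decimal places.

Let x1 = kg of canola meal, x2 = kg of DDGS, x3 = kg of sunflower meal, x4 = kg of alfalfa meal.
min 0.61x1 + 0.38x2 + 0.31x3 + 0.33x4 subject to:
  10.1x1 + 8.2x2 + 9.5x3 + 2.7x4 ≥ 14.6   (phosphorus)
  354x1 + 267x2 + 325x3 + 172x4 ≥ 738   (crude protein)
  70x1 + 47x2 + 74x3 + 87x4 ≤ 366   (ash)
  x3 ≤ 1.2
  x1, x2, x3, x4 ≥ 0.
The optimal basis is {DDGS, sunflower meal}; canola meal, alfalfa meal drop out. Binding constraints: crude protein and the sunflower meal cap.
Solving gives x2 = 1.303, x3 = 1.2.
Total cost: 0.38·1.303 + 0.31·1.2 = 0.86714.

€0.867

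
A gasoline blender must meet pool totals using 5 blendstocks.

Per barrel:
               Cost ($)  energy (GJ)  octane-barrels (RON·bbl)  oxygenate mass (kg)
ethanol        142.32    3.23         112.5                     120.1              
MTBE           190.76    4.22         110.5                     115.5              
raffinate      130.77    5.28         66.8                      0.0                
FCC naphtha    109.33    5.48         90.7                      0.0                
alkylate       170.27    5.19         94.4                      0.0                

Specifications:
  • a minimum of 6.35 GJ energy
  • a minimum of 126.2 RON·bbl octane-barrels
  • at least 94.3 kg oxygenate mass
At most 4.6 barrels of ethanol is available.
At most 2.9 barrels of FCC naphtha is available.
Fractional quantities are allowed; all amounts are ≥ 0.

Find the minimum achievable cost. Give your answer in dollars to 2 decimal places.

Let x1 = barrels of ethanol, x2 = barrels of MTBE, x3 = barrels of raffinate, x4 = barrels of FCC naphtha, x5 = barrels of alkylate.
Minimise 142.32x1 + 190.76x2 + 130.77x3 + 109.33x4 + 170.27x5 subject to:
  3.23x1 + 4.22x2 + 5.28x3 + 5.48x4 + 5.19x5 ≥ 6.35   (energy)
  112.5x1 + 110.5x2 + 66.8x3 + 90.7x4 + 94.4x5 ≥ 126.2   (octane-barrels)
  120.1x1 + 115.5x2 ≥ 94.3   (oxygenate mass)
  x1 ≤ 4.6
  x4 ≤ 2.9
  x1, x2, x3, x4, x5 ≥ 0.
The optimal basis is {ethanol, FCC naphtha}; MTBE, raffinate, alkylate drop out. There the energy and oxygenate mass constraints are tight.
Solving gives x1 = 0.7852, x4 = 0.696.
Total cost: 142.32·0.7852 + 109.33·0.696 = 187.8433.

$187.84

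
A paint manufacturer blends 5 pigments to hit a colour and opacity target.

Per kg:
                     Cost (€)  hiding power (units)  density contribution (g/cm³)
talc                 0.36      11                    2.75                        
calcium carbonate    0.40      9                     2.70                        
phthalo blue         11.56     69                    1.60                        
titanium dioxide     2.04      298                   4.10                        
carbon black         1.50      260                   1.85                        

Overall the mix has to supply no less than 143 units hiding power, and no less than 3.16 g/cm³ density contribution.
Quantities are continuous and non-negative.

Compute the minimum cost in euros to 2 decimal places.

€1.06

Set it up as a linear program. Let x1 = kg of talc, x2 = kg of calcium carbonate, x3 = kg of phthalo blue, x4 = kg of titanium dioxide, x5 = kg of carbon black.
Minimize 0.36x1 + 0.4x2 + 11.56x3 + 2.04x4 + 1.5x5 with:
  11x1 + 9x2 + 69x3 + 298x4 + 260x5 ≥ 143   (hiding power)
  2.75x1 + 2.7x2 + 1.6x3 + 4.1x4 + 1.85x5 ≥ 3.16   (density contribution)
  x1, x2, x3, x4, x5 ≥ 0.
The optimal basis is {talc, carbon black}; calcium carbonate, phthalo blue, titanium dioxide drop out. There the hiding power and density contribution constraints are tight.
That vertex is x1 = 0.8019, x5 = 0.5161.
Objective = 0.36·0.8019 + 1.5·0.5161 = 1.0628.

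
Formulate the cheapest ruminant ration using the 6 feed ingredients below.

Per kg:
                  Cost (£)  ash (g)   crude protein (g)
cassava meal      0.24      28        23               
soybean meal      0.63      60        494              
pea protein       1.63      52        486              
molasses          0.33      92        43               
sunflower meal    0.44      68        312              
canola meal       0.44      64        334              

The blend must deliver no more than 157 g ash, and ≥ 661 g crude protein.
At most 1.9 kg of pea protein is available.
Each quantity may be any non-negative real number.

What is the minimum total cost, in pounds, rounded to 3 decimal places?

£0.843

This is a linear program. Let x1 = kg of cassava meal, x2 = kg of soybean meal, x3 = kg of pea protein, x4 = kg of molasses, x5 = kg of sunflower meal, x6 = kg of canola meal.
min 0.24x1 + 0.63x2 + 1.63x3 + 0.33x4 + 0.44x5 + 0.44x6 with:
  28x1 + 60x2 + 52x3 + 92x4 + 68x5 + 64x6 ≤ 157   (ash)
  23x1 + 494x2 + 486x3 + 43x4 + 312x5 + 334x6 ≥ 661   (crude protein)
  x3 ≤ 1.9
  x1, x2, x3, x4, x5, x6 ≥ 0.
The minimum-cost mix takes nothing from cassava meal, pea protein, molasses, sunflower meal, canola meal — only soybean meal. Binding constraint: crude protein.
Solving gives x2 = 1.338.
Hence cost = 0.63·1.338 = £0.84294.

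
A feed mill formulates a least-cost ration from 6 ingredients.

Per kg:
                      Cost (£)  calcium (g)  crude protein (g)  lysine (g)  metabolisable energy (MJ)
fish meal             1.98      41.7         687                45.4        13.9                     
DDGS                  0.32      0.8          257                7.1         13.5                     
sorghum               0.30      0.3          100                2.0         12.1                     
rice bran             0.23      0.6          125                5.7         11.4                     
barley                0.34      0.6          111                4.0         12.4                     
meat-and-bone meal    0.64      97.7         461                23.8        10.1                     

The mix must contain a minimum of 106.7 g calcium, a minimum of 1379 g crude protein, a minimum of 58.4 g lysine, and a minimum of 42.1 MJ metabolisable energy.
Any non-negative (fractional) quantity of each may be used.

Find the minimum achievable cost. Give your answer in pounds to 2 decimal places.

Treat it as an LP. Let x1 = kg of fish meal, x2 = kg of DDGS, x3 = kg of sorghum, x4 = kg of rice bran, x5 = kg of barley, x6 = kg of meat-and-bone meal.
min 1.98x1 + 0.32x2 + 0.3x3 + 0.23x4 + 0.34x5 + 0.64x6 subject to:
  41.7x1 + 0.8x2 + 0.3x3 + 0.6x4 + 0.6x5 + 97.7x6 ≥ 106.7   (calcium)
  687x1 + 257x2 + 100x3 + 125x4 + 111x5 + 461x6 ≥ 1379   (crude protein)
  45.4x1 + 7.1x2 + 2x3 + 5.7x4 + 4x5 + 23.8x6 ≥ 58.4   (lysine)
  13.9x1 + 13.5x2 + 12.1x3 + 11.4x4 + 12.4x5 + 10.1x6 ≥ 42.1   (metabolisable energy)
  x1, x2, x3, x4, x5, x6 ≥ 0.
The minimum-cost mix takes nothing from fish meal, sorghum, rice bran, barley — only DDGS, meat-and-bone meal. There the crude protein and lysine constraints are tight.
So DDGS = 2.074 kg, meat-and-bone meal = 1.835 kg.
Hence cost = 0.32·2.074 + 0.64·1.835 = £1.8381.

£1.84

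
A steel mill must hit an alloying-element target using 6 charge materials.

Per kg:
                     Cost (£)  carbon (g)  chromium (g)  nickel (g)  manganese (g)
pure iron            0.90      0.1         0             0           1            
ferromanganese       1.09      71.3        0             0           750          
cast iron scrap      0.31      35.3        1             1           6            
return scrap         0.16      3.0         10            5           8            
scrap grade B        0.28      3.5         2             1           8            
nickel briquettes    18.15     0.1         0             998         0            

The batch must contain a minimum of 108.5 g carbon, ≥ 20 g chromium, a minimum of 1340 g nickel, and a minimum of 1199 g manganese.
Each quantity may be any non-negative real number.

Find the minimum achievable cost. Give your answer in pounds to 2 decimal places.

£26.23

Let x1 = kg of pure iron, x2 = kg of ferromanganese, x3 = kg of cast iron scrap, x4 = kg of return scrap, x5 = kg of scrap grade B, x6 = kg of nickel briquettes.
Minimise 0.9x1 + 1.09x2 + 0.31x3 + 0.16x4 + 0.28x5 + 18.15x6 s.t.:
  0.1x1 + 71.3x2 + 35.3x3 + 3x4 + 3.5x5 + 0.1x6 ≥ 108.5   (carbon)
  1x3 + 10x4 + 2x5 ≥ 20   (chromium)
  1x3 + 5x4 + 1x5 + 998x6 ≥ 1340   (nickel)
  1x1 + 750x2 + 6x3 + 8x4 + 8x5 ≥ 1199   (manganese)
  x1, x2, x3, x4, x5, x6 ≥ 0.
The optimal basis is {ferromanganese, return scrap, nickel briquettes}; pure iron, cast iron scrap, scrap grade B drop out. There the chromium, nickel, manganese constraints are tight.
That vertex is x2 = 1.577, x4 = 2, x6 = 1.333.
Objective = 1.09·1.577 + 0.16·2 + 18.15·1.333 = 26.2329.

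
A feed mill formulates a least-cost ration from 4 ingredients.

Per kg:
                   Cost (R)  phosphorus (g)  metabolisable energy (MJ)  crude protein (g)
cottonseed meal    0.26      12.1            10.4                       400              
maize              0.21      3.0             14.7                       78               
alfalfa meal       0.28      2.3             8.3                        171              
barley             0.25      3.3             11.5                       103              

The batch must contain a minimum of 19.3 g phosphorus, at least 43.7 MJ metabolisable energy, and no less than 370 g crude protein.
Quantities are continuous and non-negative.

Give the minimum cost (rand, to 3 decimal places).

R0.740

Let x1 = kg of cottonseed meal, x2 = kg of maize, x3 = kg of alfalfa meal, x4 = kg of barley.
min 0.26x1 + 0.21x2 + 0.28x3 + 0.25x4 s.t.:
  12.1x1 + 3x2 + 2.3x3 + 3.3x4 ≥ 19.3   (phosphorus)
  10.4x1 + 14.7x2 + 8.3x3 + 11.5x4 ≥ 43.7   (metabolisable energy)
  400x1 + 78x2 + 171x3 + 103x4 ≥ 370   (crude protein)
  x1, x2, x3, x4 ≥ 0.
The cheapest feasible vertex uses only cottonseed meal, maize; alfalfa meal, barley are not used. Binding constraints: phosphorus and metabolisable energy.
That vertex is x1 = 1.04, x2 = 2.237.
Objective = 0.26·1.04 + 0.21·2.237 = 0.74017.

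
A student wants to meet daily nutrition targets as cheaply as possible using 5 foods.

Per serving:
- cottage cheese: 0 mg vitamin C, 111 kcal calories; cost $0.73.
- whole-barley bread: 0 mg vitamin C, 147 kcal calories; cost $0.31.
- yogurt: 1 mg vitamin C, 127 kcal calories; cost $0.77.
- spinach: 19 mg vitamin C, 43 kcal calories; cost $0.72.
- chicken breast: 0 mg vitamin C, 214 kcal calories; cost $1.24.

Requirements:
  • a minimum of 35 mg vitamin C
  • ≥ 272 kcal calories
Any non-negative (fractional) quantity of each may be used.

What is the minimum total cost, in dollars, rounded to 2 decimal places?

$1.73

This is a linear program. Let x1 = servings of cottage cheese, x2 = servings of whole-barley bread, x3 = servings of yogurt, x4 = servings of spinach, x5 = servings of chicken breast.
Minimise 0.73x1 + 0.31x2 + 0.77x3 + 0.72x4 + 1.24x5 s.t.:
  1x3 + 19x4 ≥ 35   (vitamin C)
  111x1 + 147x2 + 127x3 + 43x4 + 214x5 ≥ 272   (calories)
  x1, x2, x3, x4, x5 ≥ 0.
The optimal basis is {whole-barley bread, spinach}; cottage cheese, yogurt, chicken breast drop out. There the vitamin C and calories constraints are tight.
So whole-barley bread = 1.311 servings, spinach = 1.842 servings.
Hence cost = 0.31·1.311 + 0.72·1.842 = $1.7327.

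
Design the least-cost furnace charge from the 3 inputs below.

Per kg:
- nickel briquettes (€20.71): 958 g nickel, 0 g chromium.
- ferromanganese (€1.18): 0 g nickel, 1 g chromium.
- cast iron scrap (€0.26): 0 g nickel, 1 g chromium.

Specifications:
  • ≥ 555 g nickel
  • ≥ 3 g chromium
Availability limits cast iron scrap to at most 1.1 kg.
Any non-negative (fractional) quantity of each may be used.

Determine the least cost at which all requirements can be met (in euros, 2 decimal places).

€14.53

Treat it as an LP. Let x1 = kg of nickel briquettes, x2 = kg of ferromanganese, x3 = kg of cast iron scrap.
Minimize 20.71x1 + 1.18x2 + 0.26x3 subject to:
  958x1 ≥ 555   (nickel)
  1x2 + 1x3 ≥ 3   (chromium)
  x3 ≤ 1.1
  x1, x2, x3 ≥ 0.
The optimal mix uses every input. There the nickel, chromium, the cast iron scrap cap constraints are tight.
That vertex is x1 = 0.5793, x2 = 1.9, x3 = 1.1.
Cost = 20.71·0.5793 + 1.18·1.9 + 0.26·1.1 = 14.5253.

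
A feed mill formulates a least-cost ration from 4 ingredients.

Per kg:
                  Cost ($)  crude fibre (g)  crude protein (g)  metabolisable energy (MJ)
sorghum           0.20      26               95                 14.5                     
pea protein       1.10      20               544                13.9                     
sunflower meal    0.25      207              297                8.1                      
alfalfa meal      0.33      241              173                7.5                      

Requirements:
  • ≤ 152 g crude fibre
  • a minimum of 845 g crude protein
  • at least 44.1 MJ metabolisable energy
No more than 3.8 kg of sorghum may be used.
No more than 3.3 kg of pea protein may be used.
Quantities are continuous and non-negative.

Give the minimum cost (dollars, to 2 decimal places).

$1.58

Let x1 = kg of sorghum, x2 = kg of pea protein, x3 = kg of sunflower meal, x4 = kg of alfalfa meal.
Minimise 0.2x1 + 1.1x2 + 0.25x3 + 0.33x4 subject to:
  26x1 + 20x2 + 207x3 + 241x4 ≤ 152   (crude fibre)
  95x1 + 544x2 + 297x3 + 173x4 ≥ 845   (crude protein)
  14.5x1 + 13.9x2 + 8.1x3 + 7.5x4 ≥ 44.1   (metabolisable energy)
  x1 ≤ 3.8
  x2 ≤ 3.3
  x1, x2, x3, x4 ≥ 0.
The optimal basis is {sorghum, pea protein, sunflower meal}; alfalfa meal drops out. Binding constraints: crude fibre, crude protein, metabolisable energy.
So sorghum = 1.847 kg, pea protein = 1.01 kg, sunflower meal = 0.4047 kg.
Hence cost = 0.2·1.847 + 1.1·1.01 + 0.25·0.4047 = $1.5816.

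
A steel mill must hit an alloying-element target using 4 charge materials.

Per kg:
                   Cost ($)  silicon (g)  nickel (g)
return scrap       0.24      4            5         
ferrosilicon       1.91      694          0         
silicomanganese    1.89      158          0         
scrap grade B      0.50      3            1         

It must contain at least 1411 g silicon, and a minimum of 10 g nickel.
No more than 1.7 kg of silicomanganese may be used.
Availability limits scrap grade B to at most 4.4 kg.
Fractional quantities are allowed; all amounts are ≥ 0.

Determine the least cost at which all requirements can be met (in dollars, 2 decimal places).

Treat it as an LP. Let x1 = kg of return scrap, x2 = kg of ferrosilicon, x3 = kg of silicomanganese, x4 = kg of scrap grade B.
min 0.24x1 + 1.91x2 + 1.89x3 + 0.5x4 with:
  4x1 + 694x2 + 158x3 + 3x4 ≥ 1411   (silicon)
  5x1 + 1x4 ≥ 10   (nickel)
  x3 ≤ 1.7
  x4 ≤ 4.4
  x1, x2, x3, x4 ≥ 0.
At the optimum only return scrap, ferrosilicon are positive (silicomanganese, scrap grade B = 0). The silicon and nickel requirements are met with equality.
That vertex is x1 = 2, x2 = 2.022.
Hence cost = 0.24·2 + 1.91·2.022 = $4.3420.

$4.34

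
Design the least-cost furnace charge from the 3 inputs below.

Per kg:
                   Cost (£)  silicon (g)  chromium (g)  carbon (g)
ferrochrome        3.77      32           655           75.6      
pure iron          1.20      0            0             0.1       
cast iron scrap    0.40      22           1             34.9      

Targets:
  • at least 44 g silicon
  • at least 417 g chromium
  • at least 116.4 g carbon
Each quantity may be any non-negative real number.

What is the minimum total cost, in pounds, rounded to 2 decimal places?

This is a linear program. Let x1 = kg of ferrochrome, x2 = kg of pure iron, x3 = kg of cast iron scrap.
min 3.77x1 + 1.2x2 + 0.4x3 with:
  32x1 + 22x3 ≥ 44   (silicon)
  655x1 + 1x3 ≥ 417   (chromium)
  75.6x1 + 0.1x2 + 34.9x3 ≥ 116.4   (carbon)
  x1, x2, x3 ≥ 0.
The optimal basis is {ferrochrome, cast iron scrap}; pure iron drops out. Binding constraints: chromium and carbon.
Solving gives x1 = 0.6336, x3 = 1.963.
Total cost: 3.77·0.6336 + 0.4·1.963 = 3.1739.

£3.17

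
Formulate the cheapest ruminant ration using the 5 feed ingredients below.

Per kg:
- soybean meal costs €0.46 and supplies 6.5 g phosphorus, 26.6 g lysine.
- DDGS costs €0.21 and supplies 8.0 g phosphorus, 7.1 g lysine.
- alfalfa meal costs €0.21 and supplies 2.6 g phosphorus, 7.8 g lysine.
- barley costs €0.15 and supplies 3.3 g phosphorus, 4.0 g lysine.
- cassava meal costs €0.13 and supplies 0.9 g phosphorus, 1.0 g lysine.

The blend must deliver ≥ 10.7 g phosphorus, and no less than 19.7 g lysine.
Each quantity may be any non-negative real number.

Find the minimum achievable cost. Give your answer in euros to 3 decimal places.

€0.423

Let x1 = kg of soybean meal, x2 = kg of DDGS, x3 = kg of alfalfa meal, x4 = kg of barley, x5 = kg of cassava meal.
min 0.46x1 + 0.21x2 + 0.21x3 + 0.15x4 + 0.13x5 with:
  6.5x1 + 8x2 + 2.6x3 + 3.3x4 + 0.9x5 ≥ 10.7   (phosphorus)
  26.6x1 + 7.1x2 + 7.8x3 + 4x4 + 1x5 ≥ 19.7   (lysine)
  x1, x2, x3, x4, x5 ≥ 0.
The cheapest feasible vertex uses only soybean meal, DDGS; alfalfa meal, barley, cassava meal are not used. The phosphorus and lysine requirements are met with equality.
Optimal quantities: soybean meal = 0.4898 kg, DDGS = 0.9395 kg.
Objective = 0.46·0.4898 + 0.21·0.9395 = 0.42260.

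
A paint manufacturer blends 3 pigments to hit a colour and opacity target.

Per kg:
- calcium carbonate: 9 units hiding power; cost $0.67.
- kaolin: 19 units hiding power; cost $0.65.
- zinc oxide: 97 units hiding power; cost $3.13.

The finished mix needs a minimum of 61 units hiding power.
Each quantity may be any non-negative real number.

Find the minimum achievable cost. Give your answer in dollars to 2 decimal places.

$1.97

Let x1 = kg of calcium carbonate, x2 = kg of kaolin, x3 = kg of zinc oxide.
min 0.67x1 + 0.65x2 + 3.13x3 with:
  9x1 + 19x2 + 97x3 ≥ 61   (hiding power)
  x1, x2, x3 ≥ 0.
The optimal basis is {zinc oxide}; calcium carbonate, kaolin drop out. There the hiding power constraint is tight.
So zinc oxide = 0.6289 kg.
Total cost: 3.13·0.6289 = 1.9685.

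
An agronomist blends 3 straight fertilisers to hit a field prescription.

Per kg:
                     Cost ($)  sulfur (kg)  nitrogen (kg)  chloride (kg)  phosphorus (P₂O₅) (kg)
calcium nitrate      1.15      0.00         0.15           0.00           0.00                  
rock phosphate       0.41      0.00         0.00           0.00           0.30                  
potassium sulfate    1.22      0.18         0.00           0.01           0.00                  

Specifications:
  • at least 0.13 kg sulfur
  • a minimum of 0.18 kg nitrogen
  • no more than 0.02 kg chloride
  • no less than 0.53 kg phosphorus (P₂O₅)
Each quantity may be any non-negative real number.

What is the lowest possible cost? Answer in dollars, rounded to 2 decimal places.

Let x1 = kg of calcium nitrate, x2 = kg of rock phosphate, x3 = kg of potassium sulfate.
Minimize 1.15x1 + 0.41x2 + 1.22x3 with:
  0.18x3 ≥ 0.13   (sulfur)
  0.15x1 ≥ 0.18   (nitrogen)
  0.01x3 ≤ 0.02   (chloride)
  0.3x2 ≥ 0.53   (phosphorus (P₂O₅))
  x1, x2, x3 ≥ 0.
The optimal mix uses every input. There the sulfur, nitrogen, phosphorus (P₂O₅) constraints are tight.
So calcium nitrate = 1.2 kg, rock phosphate = 1.767 kg, potassium sulfate = 0.7222 kg.
Total cost: 1.15·1.2 + 0.41·1.767 + 1.22·0.7222 = 2.9856.

$2.99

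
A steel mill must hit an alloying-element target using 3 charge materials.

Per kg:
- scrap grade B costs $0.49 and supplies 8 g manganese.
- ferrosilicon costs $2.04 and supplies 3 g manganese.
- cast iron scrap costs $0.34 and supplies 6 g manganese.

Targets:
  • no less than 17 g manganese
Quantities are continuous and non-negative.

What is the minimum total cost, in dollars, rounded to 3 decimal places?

$0.963

Let x1 = kg of scrap grade B, x2 = kg of ferrosilicon, x3 = kg of cast iron scrap.
Minimise 0.49x1 + 2.04x2 + 0.34x3 with:
  8x1 + 3x2 + 6x3 ≥ 17   (manganese)
  x1, x2, x3 ≥ 0.
The minimum-cost mix takes nothing from scrap grade B, ferrosilicon — only cast iron scrap. There the manganese constraint is tight.
Solving gives x3 = 2.833.
Objective = 0.34·2.833 = 0.96322.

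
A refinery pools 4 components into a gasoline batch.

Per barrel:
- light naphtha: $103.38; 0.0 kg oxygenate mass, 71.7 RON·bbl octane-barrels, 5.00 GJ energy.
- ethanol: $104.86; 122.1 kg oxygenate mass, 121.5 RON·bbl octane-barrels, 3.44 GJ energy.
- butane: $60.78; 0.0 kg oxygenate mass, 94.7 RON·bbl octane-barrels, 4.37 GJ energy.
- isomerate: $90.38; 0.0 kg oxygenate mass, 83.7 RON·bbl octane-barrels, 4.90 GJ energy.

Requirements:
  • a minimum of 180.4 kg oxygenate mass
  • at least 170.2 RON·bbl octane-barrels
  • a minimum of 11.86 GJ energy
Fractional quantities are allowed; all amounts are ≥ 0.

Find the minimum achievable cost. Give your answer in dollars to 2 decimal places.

$249.19

Treat it as an LP. Let x1 = barrels of light naphtha, x2 = barrels of ethanol, x3 = barrels of butane, x4 = barrels of isomerate.
Minimise 103.38x1 + 104.86x2 + 60.78x3 + 90.38x4 s.t.:
  122.1x2 ≥ 180.4   (oxygenate mass)
  71.7x1 + 121.5x2 + 94.7x3 + 83.7x4 ≥ 170.2   (octane-barrels)
  5x1 + 3.44x2 + 4.37x3 + 4.9x4 ≥ 11.86   (energy)
  x1, x2, x3, x4 ≥ 0.
The minimum-cost mix takes nothing from light naphtha, isomerate — only ethanol, butane. The oxygenate mass and energy requirements are met with equality.
That vertex is x2 = 1.4775, x3 = 1.5509.
Total cost: 104.86·1.4775 + 60.78·1.5509 = 249.1944.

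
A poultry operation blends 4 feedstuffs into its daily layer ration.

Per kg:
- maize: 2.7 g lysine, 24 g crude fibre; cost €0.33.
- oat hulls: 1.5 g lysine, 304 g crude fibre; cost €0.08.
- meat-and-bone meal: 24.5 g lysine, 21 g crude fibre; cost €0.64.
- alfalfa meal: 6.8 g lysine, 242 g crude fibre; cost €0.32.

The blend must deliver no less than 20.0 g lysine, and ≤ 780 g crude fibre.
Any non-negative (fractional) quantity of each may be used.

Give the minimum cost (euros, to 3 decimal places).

€0.522

Let x1 = kg of maize, x2 = kg of oat hulls, x3 = kg of meat-and-bone meal, x4 = kg of alfalfa meal.
min 0.33x1 + 0.08x2 + 0.64x3 + 0.32x4 s.t.:
  2.7x1 + 1.5x2 + 24.5x3 + 6.8x4 ≥ 20   (lysine)
  24x1 + 304x2 + 21x3 + 242x4 ≤ 780   (crude fibre)
  x1, x2, x3, x4 ≥ 0.
The optimal basis is {meat-and-bone meal}; maize, oat hulls, alfalfa meal drop out. There the lysine constraint is tight.
So meat-and-bone meal = 0.8163 kg.
Objective = 0.64·0.8163 = 0.52243.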